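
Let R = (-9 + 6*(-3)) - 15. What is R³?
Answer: -74088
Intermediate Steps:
R = -42 (R = (-9 - 18) - 15 = -27 - 15 = -42)
R³ = (-42)³ = -74088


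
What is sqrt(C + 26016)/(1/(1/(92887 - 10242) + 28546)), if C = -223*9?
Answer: 2359184171*sqrt(24009)/82645 ≈ 4.4232e+6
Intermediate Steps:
C = -2007
sqrt(C + 26016)/(1/(1/(92887 - 10242) + 28546)) = sqrt(-2007 + 26016)/(1/(1/(92887 - 10242) + 28546)) = sqrt(24009)/(1/(1/82645 + 28546)) = sqrt(24009)/(1/(2359184171/82645)) = sqrt(24009)/(82645/2359184171) = sqrt(24009)*(2359184171/82645) = 2359184171*sqrt(24009)/82645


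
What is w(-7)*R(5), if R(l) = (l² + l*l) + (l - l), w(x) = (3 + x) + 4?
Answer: 0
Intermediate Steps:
w(x) = 7 + x
R(l) = 2*l² (R(l) = (l² + l²) + 0 = 2*l² + 0 = 2*l²)
w(-7)*R(5) = (7 - 7)*(2*5²) = 0*(2*25) = 0*50 = 0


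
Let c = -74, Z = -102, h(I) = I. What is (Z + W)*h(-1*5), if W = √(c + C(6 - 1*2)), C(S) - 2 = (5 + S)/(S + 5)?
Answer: 510 - 5*I*√71 ≈ 510.0 - 42.131*I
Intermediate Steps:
C(S) = 3 (C(S) = 2 + (5 + S)/(S + 5) = 2 + (5 + S)/(5 + S) = 2 + 1 = 3)
W = I*√71 (W = √(-74 + 3) = √(-71) = I*√71 ≈ 8.4261*I)
(Z + W)*h(-1*5) = (-102 + I*√71)*(-1*5) = (-102 + I*√71)*(-5) = 510 - 5*I*√71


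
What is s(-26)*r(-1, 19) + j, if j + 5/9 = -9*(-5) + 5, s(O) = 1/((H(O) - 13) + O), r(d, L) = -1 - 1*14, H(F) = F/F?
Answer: 17045/342 ≈ 49.839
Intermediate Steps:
H(F) = 1
r(d, L) = -15 (r(d, L) = -1 - 14 = -15)
s(O) = 1/(-12 + O) (s(O) = 1/((1 - 13) + O) = 1/(-12 + O))
j = 445/9 (j = -5/9 + (-9*(-5) + 5) = -5/9 + (45 + 5) = -5/9 + 50 = 445/9 ≈ 49.444)
s(-26)*r(-1, 19) + j = -15/(-12 - 26) + 445/9 = -15/(-38) + 445/9 = -1/38*(-15) + 445/9 = 15/38 + 445/9 = 17045/342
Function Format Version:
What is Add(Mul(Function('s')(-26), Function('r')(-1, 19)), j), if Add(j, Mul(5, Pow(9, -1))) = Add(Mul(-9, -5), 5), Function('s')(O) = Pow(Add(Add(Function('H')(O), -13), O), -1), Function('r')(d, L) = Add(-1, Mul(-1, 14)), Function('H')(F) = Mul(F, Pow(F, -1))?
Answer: Rational(17045, 342) ≈ 49.839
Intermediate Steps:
Function('H')(F) = 1
Function('r')(d, L) = -15 (Function('r')(d, L) = Add(-1, -14) = -15)
Function('s')(O) = Pow(Add(-12, O), -1) (Function('s')(O) = Pow(Add(Add(1, -13), O), -1) = Pow(Add(-12, O), -1))
j = Rational(445, 9) (j = Add(Rational(-5, 9), Add(Mul(-9, -5), 5)) = Add(Rational(-5, 9), Add(45, 5)) = Add(Rational(-5, 9), 50) = Rational(445, 9) ≈ 49.444)
Add(Mul(Function('s')(-26), Function('r')(-1, 19)), j) = Add(Mul(Pow(Add(-12, -26), -1), -15), Rational(445, 9)) = Add(Mul(Pow(-38, -1), -15), Rational(445, 9)) = Add(Mul(Rational(-1, 38), -15), Rational(445, 9)) = Add(Rational(15, 38), Rational(445, 9)) = Rational(17045, 342)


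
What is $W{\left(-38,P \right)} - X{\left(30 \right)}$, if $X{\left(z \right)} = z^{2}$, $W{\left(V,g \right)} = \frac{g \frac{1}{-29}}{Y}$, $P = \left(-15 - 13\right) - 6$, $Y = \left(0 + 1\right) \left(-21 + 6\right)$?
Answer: $- \frac{391534}{435} \approx -900.08$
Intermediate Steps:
$Y = -15$ ($Y = 1 \left(-15\right) = -15$)
$P = -34$ ($P = -28 - 6 = -34$)
$W{\left(V,g \right)} = \frac{g}{435}$ ($W{\left(V,g \right)} = \frac{g \frac{1}{-29}}{-15} = g \left(- \frac{1}{29}\right) \left(- \frac{1}{15}\right) = - \frac{g}{29} \left(- \frac{1}{15}\right) = \frac{g}{435}$)
$W{\left(-38,P \right)} - X{\left(30 \right)} = \frac{1}{435} \left(-34\right) - 30^{2} = - \frac{34}{435} - 900 = - \frac{391534}{435}$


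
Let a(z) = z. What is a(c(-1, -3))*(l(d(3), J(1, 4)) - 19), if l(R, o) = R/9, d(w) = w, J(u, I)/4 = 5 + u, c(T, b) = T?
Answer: 56/3 ≈ 18.667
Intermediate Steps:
J(u, I) = 20 + 4*u (J(u, I) = 4*(5 + u) = 20 + 4*u)
l(R, o) = R/9 (l(R, o) = R*(⅑) = R/9)
a(c(-1, -3))*(l(d(3), J(1, 4)) - 19) = -((⅑)*3 - 19) = -(⅓ - 19) = -1*(-56/3) = 56/3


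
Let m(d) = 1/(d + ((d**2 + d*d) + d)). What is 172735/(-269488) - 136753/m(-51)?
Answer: -187951791739135/269488 ≈ -6.9744e+8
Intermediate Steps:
m(d) = 1/(2*d + 2*d**2) (m(d) = 1/(d + ((d**2 + d**2) + d)) = 1/(d + (2*d**2 + d)) = 1/(d + (d + 2*d**2)) = 1/(2*d + 2*d**2))
172735/(-269488) - 136753/m(-51) = 172735/(-269488) - 136753/((1/2)/(-51*(1 - 51))) = 172735*(-1/269488) - 136753/((1/2)*(-1/51)/(-50)) = -172735/269488 - 136753/((1/2)*(-1/51)*(-1/50)) = -172735/269488 - 136753/1/5100 = -172735/269488 - 136753*5100 = -172735/269488 - 697440300 = -187951791739135/269488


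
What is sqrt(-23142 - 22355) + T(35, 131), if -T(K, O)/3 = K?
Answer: -105 + I*sqrt(45497) ≈ -105.0 + 213.3*I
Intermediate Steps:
T(K, O) = -3*K
sqrt(-23142 - 22355) + T(35, 131) = sqrt(-23142 - 22355) - 3*35 = sqrt(-45497) - 105 = I*sqrt(45497) - 105 = -105 + I*sqrt(45497)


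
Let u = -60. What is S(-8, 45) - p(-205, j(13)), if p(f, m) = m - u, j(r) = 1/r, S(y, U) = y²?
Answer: 51/13 ≈ 3.9231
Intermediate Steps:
j(r) = 1/r
p(f, m) = 60 + m (p(f, m) = m - 1*(-60) = m + 60 = 60 + m)
S(-8, 45) - p(-205, j(13)) = (-8)² - (60 + 1/13) = 64 - (60 + 1/13) = 64 - 1*781/13 = 64 - 781/13 = 51/13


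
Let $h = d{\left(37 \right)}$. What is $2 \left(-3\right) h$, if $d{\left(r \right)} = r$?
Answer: $-222$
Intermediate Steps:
$h = 37$
$2 \left(-3\right) h = 2 \left(-3\right) 37 = \left(-6\right) 37 = -222$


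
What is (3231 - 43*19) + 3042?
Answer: 5456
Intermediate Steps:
(3231 - 43*19) + 3042 = (3231 - 817) + 3042 = 2414 + 3042 = 5456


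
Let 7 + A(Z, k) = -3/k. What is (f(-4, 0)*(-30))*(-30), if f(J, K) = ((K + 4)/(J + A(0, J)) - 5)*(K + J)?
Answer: 795600/41 ≈ 19405.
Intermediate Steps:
A(Z, k) = -7 - 3/k
f(J, K) = (-5 + (4 + K)/(-7 + J - 3/J))*(J + K) (f(J, K) = ((K + 4)/(J + (-7 - 3/J)) - 5)*(K + J) = ((4 + K)/(-7 + J - 3/J) - 5)*(J + K) = (-5 + (4 + K)/(-7 + J - 3/J))*(J + K))
(f(-4, 0)*(-30))*(-30) = (((-4*(-15 - 1*0² - 39*(-4) - 4*0 + 5*(-4)² + 4*(-4)*0) - 5*0*(3 + 7*(-4)))/(3 - 4*(7 - 1*(-4))))*(-30))*(-30) = (((-4*(-15 - 1*0 + 156 + 0 + 5*16 + 0) - 5*0*(3 - 28))/(3 - 4*(7 + 4)))*(-30))*(-30) = (((-4*(-15 + 0 + 156 + 0 + 80 + 0) - 5*0*(-25))/(3 - 4*11))*(-30))*(-30) = (((-4*221 + 0)/(3 - 44))*(-30))*(-30) = (((-884 + 0)/(-41))*(-30))*(-30) = (-1/41*(-884)*(-30))*(-30) = ((884/41)*(-30))*(-30) = -26520/41*(-30) = 795600/41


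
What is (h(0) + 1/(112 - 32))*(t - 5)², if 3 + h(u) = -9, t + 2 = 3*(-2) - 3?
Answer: -15344/5 ≈ -3068.8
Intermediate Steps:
t = -11 (t = -2 + (3*(-2) - 3) = -2 + (-6 - 3) = -2 - 9 = -11)
h(u) = -12 (h(u) = -3 - 9 = -12)
(h(0) + 1/(112 - 32))*(t - 5)² = (-12 + 1/(112 - 32))*(-11 - 5)² = (-12 + 1/80)*(-16)² = (-12 + 1/80)*256 = -959/80*256 = -15344/5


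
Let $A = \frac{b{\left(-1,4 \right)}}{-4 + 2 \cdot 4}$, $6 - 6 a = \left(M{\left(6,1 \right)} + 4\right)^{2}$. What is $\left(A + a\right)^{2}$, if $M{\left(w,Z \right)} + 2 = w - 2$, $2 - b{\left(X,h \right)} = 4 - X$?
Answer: $\frac{529}{16} \approx 33.063$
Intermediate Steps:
$b{\left(X,h \right)} = -2 + X$ ($b{\left(X,h \right)} = 2 - \left(4 - X\right) = 2 + \left(-4 + X\right) = -2 + X$)
$M{\left(w,Z \right)} = -4 + w$ ($M{\left(w,Z \right)} = -2 + \left(w - 2\right) = -2 + \left(-2 + w\right) = -4 + w$)
$a = -5$ ($a = 1 - \frac{\left(\left(-4 + 6\right) + 4\right)^{2}}{6} = 1 - \frac{\left(2 + 4\right)^{2}}{6} = 1 - \frac{6^{2}}{6} = 1 - 6 = -5$)
$A = - \frac{3}{4}$ ($A = \frac{-2 - 1}{-4 + 2 \cdot 4} = - \frac{3}{-4 + 8} = - \frac{3}{4} \approx -0.75$)
$\left(A + a\right)^{2} = \left(- \frac{3}{4} - 5\right)^{2} = \left(- \frac{23}{4}\right)^{2} = \frac{529}{16}$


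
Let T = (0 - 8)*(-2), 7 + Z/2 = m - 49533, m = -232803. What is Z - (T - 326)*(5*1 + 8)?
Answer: -560656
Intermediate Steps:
Z = -564686 (Z = -14 + 2*(-232803 - 49533) = -14 + 2*(-282336) = -14 - 564672 = -564686)
T = 16 (T = -8*(-2) = 16)
Z - (T - 326)*(5*1 + 8) = -564686 - (16 - 326)*(5*1 + 8) = -564686 - (-310)*(5 + 8) = -564686 - (-310)*13 = -564686 - 1*(-4030) = -564686 + 4030 = -560656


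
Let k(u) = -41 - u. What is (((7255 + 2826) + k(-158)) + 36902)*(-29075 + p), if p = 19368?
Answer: -457199700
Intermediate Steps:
(((7255 + 2826) + k(-158)) + 36902)*(-29075 + p) = (((7255 + 2826) + (-41 - 1*(-158))) + 36902)*(-29075 + 19368) = ((10081 + (-41 + 158)) + 36902)*(-9707) = ((10081 + 117) + 36902)*(-9707) = (10198 + 36902)*(-9707) = 47100*(-9707) = -457199700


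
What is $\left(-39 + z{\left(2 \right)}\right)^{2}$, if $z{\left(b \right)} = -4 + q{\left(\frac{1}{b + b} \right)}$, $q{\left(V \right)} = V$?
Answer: $\frac{29241}{16} \approx 1827.6$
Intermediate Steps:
$z{\left(b \right)} = -4 + \frac{1}{2 b}$ ($z{\left(b \right)} = -4 + \frac{1}{b + b} = -4 + \frac{1}{2 b}$)
$\left(-39 + z{\left(2 \right)}\right)^{2} = \left(-39 - \left(4 - \frac{1}{2 \cdot 2}\right)\right)^{2} = \left(-39 + \left(-4 + \frac{1}{2} \cdot \frac{1}{2}\right)\right)^{2} = \left(-39 + \left(-4 + \frac{1}{4}\right)\right)^{2} = \left(-39 - \frac{15}{4}\right)^{2} = \left(- \frac{171}{4}\right)^{2} = \frac{29241}{16}$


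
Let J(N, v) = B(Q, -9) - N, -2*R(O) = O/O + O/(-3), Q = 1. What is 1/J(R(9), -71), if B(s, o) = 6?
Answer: 1/5 ≈ 0.20000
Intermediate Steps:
R(O) = -1/2 + O/6 (R(O) = -(O/O + O/(-3))/2 = -(1 + O*(-1/3))/2 = -(1 - O/3)/2 = -1/2 + O/6)
J(N, v) = 6 - N
1/J(R(9), -71) = 1/(6 - (-1/2 + (1/6)*9)) = 1/(6 - (-1/2 + 3/2)) = 1/(6 - 1*1) = 1/(6 - 1) = 1/5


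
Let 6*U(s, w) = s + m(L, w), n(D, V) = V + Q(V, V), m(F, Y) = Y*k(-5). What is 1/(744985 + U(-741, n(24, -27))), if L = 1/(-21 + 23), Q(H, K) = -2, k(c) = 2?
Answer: 6/4469111 ≈ 1.3425e-6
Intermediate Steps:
L = ½ (L = 1/2 = ½ ≈ 0.50000)
m(F, Y) = 2*Y (m(F, Y) = Y*2 = 2*Y)
n(D, V) = -2 + V (n(D, V) = V - 2 = -2 + V)
U(s, w) = w/3 + s/6 (U(s, w) = (s + 2*w)/6 = w/3 + s/6)
1/(744985 + U(-741, n(24, -27))) = 1/(744985 + ((-2 - 27)/3 + (⅙)*(-741))) = 1/(744985 + ((⅓)*(-29) - 247/2)) = 1/(744985 + (-29/3 - 247/2)) = 1/(744985 - 799/6) = 1/(4469111/6) = 6/4469111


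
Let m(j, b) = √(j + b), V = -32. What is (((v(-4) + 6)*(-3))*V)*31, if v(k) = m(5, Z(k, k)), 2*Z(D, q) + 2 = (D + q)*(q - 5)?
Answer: 17856 + 5952*√10 ≈ 36678.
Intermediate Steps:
Z(D, q) = -1 + (-5 + q)*(D + q)/2 (Z(D, q) = -1 + ((D + q)*(q - 5))/2 = -1 + ((D + q)*(-5 + q))/2 = -1 + ((-5 + q)*(D + q))/2 = -1 + (-5 + q)*(D + q)/2)
m(j, b) = √(b + j)
v(k) = √(4 + k² - 5*k) (v(k) = √((-1 + k²/2 - 5*k/2 - 5*k/2 + k*k/2) + 5) = √((-1 + k²/2 - 5*k/2 - 5*k/2 + k²/2) + 5) = √((-1 + k² - 5*k) + 5) = √(4 + k² - 5*k))
(((v(-4) + 6)*(-3))*V)*31 = (((√(4 + (-4)² - 5*(-4)) + 6)*(-3))*(-32))*31 = (((√(4 + 16 + 20) + 6)*(-3))*(-32))*31 = (((√40 + 6)*(-3))*(-32))*31 = (((2*√10 + 6)*(-3))*(-32))*31 = (((6 + 2*√10)*(-3))*(-32))*31 = ((-18 - 6*√10)*(-32))*31 = (576 + 192*√10)*31 = 17856 + 5952*√10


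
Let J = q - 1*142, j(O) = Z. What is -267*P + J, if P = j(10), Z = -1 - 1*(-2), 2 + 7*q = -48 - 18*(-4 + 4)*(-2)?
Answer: -2913/7 ≈ -416.14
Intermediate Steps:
q = -50/7 (q = -2/7 + (-48 - 18*(-4 + 4)*(-2))/7 = -2/7 + (-48 - 18*0*(-2))/7 = -2/7 + (-48 - 3*0*(-2))/7 = -2/7 + (-48 + 0*(-2))/7 = -2/7 + (-48 + 0)/7 = -2/7 + (⅐)*(-48) = -2/7 - 48/7 = -50/7 ≈ -7.1429)
Z = 1 (Z = -1 + 2 = 1)
j(O) = 1
P = 1
J = -1044/7 (J = -50/7 - 1*142 = -50/7 - 142 = -1044/7 ≈ -149.14)
-267*P + J = -267*1 - 1044/7 = -267 - 1044/7 = -2913/7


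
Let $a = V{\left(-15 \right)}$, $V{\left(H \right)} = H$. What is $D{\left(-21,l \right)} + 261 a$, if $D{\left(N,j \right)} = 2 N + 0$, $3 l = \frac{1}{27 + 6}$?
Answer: $-3957$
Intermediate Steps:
$l = \frac{1}{99}$ ($l = \frac{1}{3 \left(27 + 6\right)} = \frac{1}{3 \cdot 33} = \frac{1}{3} \cdot \frac{1}{33} = \frac{1}{99} \approx 0.010101$)
$D{\left(N,j \right)} = 2 N$
$a = -15$
$D{\left(-21,l \right)} + 261 a = 2 \left(-21\right) + 261 \left(-15\right) = -42 - 3915 = -3957$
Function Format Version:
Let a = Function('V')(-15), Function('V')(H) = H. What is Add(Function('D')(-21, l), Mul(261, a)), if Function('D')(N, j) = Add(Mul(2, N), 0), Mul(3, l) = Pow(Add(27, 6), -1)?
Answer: -3957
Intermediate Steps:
l = Rational(1, 99) (l = Mul(Rational(1, 3), Pow(Add(27, 6), -1)) = Mul(Rational(1, 3), Pow(33, -1)) = Mul(Rational(1, 3), Rational(1, 33)) = Rational(1, 99) ≈ 0.010101)
Function('D')(N, j) = Mul(2, N)
a = -15
Add(Function('D')(-21, l), Mul(261, a)) = Add(Mul(2, -21), Mul(261, -15)) = Add(-42, -3915) = -3957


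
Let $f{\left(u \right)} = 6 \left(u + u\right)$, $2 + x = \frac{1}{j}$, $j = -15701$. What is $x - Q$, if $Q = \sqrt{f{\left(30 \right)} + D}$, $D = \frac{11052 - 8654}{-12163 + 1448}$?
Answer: $- \frac{31403}{15701} - \frac{\sqrt{41306346430}}{10715} \approx -20.968$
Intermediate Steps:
$D = - \frac{2398}{10715}$ ($D = \frac{2398}{-10715} = 2398 \left(- \frac{1}{10715}\right) = - \frac{2398}{10715} \approx -0.2238$)
$x = - \frac{31403}{15701}$ ($x = -2 + \frac{1}{-15701} = -2 - \frac{1}{15701} = - \frac{31403}{15701} \approx -2.0001$)
$f{\left(u \right)} = 12 u$ ($f{\left(u \right)} = 6 \cdot 2 u = 12 u$)
$Q = \frac{\sqrt{41306346430}}{10715}$ ($Q = \sqrt{12 \cdot 30 - \frac{2398}{10715}} = \sqrt{360 - \frac{2398}{10715}} = \sqrt{\frac{3855002}{10715}} = \frac{\sqrt{41306346430}}{10715} \approx 18.968$)
$x - Q = - \frac{31403}{15701} - \frac{\sqrt{41306346430}}{10715}$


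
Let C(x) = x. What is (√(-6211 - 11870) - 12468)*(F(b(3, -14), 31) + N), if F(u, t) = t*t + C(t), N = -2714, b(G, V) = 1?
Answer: 21469896 - 36162*I*√41 ≈ 2.147e+7 - 2.3155e+5*I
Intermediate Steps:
F(u, t) = t + t² (F(u, t) = t*t + t = t² + t = t + t²)
(√(-6211 - 11870) - 12468)*(F(b(3, -14), 31) + N) = (√(-6211 - 11870) - 12468)*(31*(1 + 31) - 2714) = (√(-18081) - 12468)*(31*32 - 2714) = (21*I*√41 - 12468)*(992 - 2714) = (-12468 + 21*I*√41)*(-1722) = 21469896 - 36162*I*√41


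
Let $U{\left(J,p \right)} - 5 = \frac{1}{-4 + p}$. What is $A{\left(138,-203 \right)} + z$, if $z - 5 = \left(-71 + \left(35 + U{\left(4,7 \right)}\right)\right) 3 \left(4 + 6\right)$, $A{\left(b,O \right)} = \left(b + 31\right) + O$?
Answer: $-949$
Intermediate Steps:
$U{\left(J,p \right)} = 5 + \frac{1}{-4 + p}$
$A{\left(b,O \right)} = 31 + O + b$ ($A{\left(b,O \right)} = \left(31 + b\right) + O = 31 + O + b$)
$z = -915$ ($z = 5 + \left(-71 + \left(35 + \frac{-19 + 5 \cdot 7}{-4 + 7}\right)\right) 3 \left(4 + 6\right) = 5 + \left(-71 + \left(35 + \frac{-19 + 35}{3}\right)\right) 3 \cdot 10 = 5 + \left(-71 + \left(35 + \frac{1}{3} \cdot 16\right)\right) 30 = 5 + \left(-71 + \left(35 + \frac{16}{3}\right)\right) 30 = 5 + \left(-71 + \frac{121}{3}\right) 30 = 5 - 920 = -915$)
$A{\left(138,-203 \right)} + z = \left(31 - 203 + 138\right) - 915 = -34 - 915 = -949$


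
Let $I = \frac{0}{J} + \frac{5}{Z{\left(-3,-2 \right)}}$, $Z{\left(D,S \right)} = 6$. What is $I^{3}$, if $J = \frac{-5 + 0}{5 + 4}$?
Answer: $\frac{125}{216} \approx 0.5787$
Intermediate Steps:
$J = - \frac{5}{9} \approx -0.55556$
$I = \frac{5}{6}$ ($I = \frac{0}{- \frac{5}{9}} + \frac{5}{6} = 0 \left(- \frac{9}{5}\right) + 5 \cdot \frac{1}{6} = 0 + \frac{5}{6} = \frac{5}{6} \approx 0.83333$)
$I^{3} = \left(\frac{5}{6}\right)^{3} = \frac{125}{216}$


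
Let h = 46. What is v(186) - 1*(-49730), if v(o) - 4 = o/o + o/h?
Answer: 1143998/23 ≈ 49739.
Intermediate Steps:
v(o) = 5 + o/46 (v(o) = 4 + (o/o + o/46) = 4 + (1 + o*(1/46)) = 4 + (1 + o/46) = 5 + o/46)
v(186) - 1*(-49730) = (5 + (1/46)*186) - 1*(-49730) = (5 + 93/23) + 49730 = 208/23 + 49730 = 1143998/23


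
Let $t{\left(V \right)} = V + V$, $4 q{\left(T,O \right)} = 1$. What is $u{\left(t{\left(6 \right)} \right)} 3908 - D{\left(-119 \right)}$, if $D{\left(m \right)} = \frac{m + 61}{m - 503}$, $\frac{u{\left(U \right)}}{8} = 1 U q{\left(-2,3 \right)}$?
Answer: $\frac{29169283}{311} \approx 93792.0$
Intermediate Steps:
$q{\left(T,O \right)} = \frac{1}{4}$ ($q{\left(T,O \right)} = \frac{1}{4} \cdot 1 = \frac{1}{4}$)
$t{\left(V \right)} = 2 V$
$u{\left(U \right)} = 2 U$ ($u{\left(U \right)} = 8 \cdot 1 U \frac{1}{4} = 8 U \frac{1}{4} = 8 \frac{U}{4} = 2 U$)
$D{\left(m \right)} = \frac{61 + m}{-503 + m}$
$u{\left(t{\left(6 \right)} \right)} 3908 - D{\left(-119 \right)} = 2 \cdot 2 \cdot 6 \cdot 3908 - \frac{61 - 119}{-503 - 119} = 2 \cdot 12 \cdot 3908 - \frac{1}{-622} \left(-58\right) = 24 \cdot 3908 - \left(- \frac{1}{622}\right) \left(-58\right) = 93792 - \frac{29}{311} = \frac{29169283}{311}$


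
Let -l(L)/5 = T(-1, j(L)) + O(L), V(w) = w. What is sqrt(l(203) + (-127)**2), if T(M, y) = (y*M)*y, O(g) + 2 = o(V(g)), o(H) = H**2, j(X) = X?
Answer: sqrt(16139) ≈ 127.04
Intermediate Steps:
O(g) = -2 + g**2
T(M, y) = M*y**2 (T(M, y) = (M*y)*y = M*y**2)
l(L) = 10 (l(L) = -5*(-L**2 + (-2 + L**2)) = -5*(-2) = 10)
sqrt(l(203) + (-127)**2) = sqrt(10 + (-127)**2) = sqrt(10 + 16129) = sqrt(16139)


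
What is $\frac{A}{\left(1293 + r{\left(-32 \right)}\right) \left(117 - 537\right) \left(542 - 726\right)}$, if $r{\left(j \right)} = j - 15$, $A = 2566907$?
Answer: $\frac{366701}{13755840} \approx 0.026658$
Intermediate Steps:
$r{\left(j \right)} = -15 + j$
$\frac{A}{\left(1293 + r{\left(-32 \right)}\right) \left(117 - 537\right) \left(542 - 726\right)} = \frac{2566907}{\left(1293 - 47\right) \left(117 - 537\right) \left(542 - 726\right)} = \frac{2566907}{\left(1293 - 47\right) \left(\left(-420\right) \left(-184\right)\right)} = \frac{2566907}{1246 \cdot 77280} = \frac{2566907}{96290880} = 2566907 \cdot \frac{1}{96290880} = \frac{366701}{13755840}$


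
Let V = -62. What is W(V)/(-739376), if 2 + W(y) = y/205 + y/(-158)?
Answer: 30933/11974194320 ≈ 2.5833e-6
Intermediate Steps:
W(y) = -2 - 47*y/32390 (W(y) = -2 + (y/205 + y/(-158)) = -2 + (y*(1/205) + y*(-1/158)) = -2 + (y/205 - y/158) = -2 - 47*y/32390)
W(V)/(-739376) = (-2 - 47/32390*(-62))/(-739376) = (-2 + 1457/16195)*(-1/739376) = -30933/16195*(-1/739376) = 30933/11974194320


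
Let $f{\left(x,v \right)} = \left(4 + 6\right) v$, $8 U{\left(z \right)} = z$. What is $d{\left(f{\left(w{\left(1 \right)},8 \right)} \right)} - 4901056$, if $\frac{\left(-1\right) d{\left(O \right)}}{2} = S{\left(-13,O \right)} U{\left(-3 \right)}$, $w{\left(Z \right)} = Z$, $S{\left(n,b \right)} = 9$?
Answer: $- \frac{19604197}{4} \approx -4.901 \cdot 10^{6}$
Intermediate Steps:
$U{\left(z \right)} = \frac{z}{8}$
$f{\left(x,v \right)} = 10 v$
$d{\left(O \right)} = \frac{27}{4}$ ($d{\left(O \right)} = - 2 \cdot 9 \cdot \frac{1}{8} \left(-3\right) = - 2 \cdot 9 \left(- \frac{3}{8}\right) = \left(-2\right) \left(- \frac{27}{8}\right) = \frac{27}{4}$)
$d{\left(f{\left(w{\left(1 \right)},8 \right)} \right)} - 4901056 = \frac{27}{4} - 4901056 = - \frac{19604197}{4}$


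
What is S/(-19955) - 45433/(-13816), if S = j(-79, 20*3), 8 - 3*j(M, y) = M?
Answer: 906214851/275698280 ≈ 3.2870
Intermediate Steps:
j(M, y) = 8/3 - M/3
S = 29 (S = 8/3 - ⅓*(-79) = 8/3 + 79/3 = 29)
S/(-19955) - 45433/(-13816) = 29/(-19955) - 45433/(-13816) = 29*(-1/19955) - 45433*(-1/13816) = -29/19955 + 45433/13816 = 906214851/275698280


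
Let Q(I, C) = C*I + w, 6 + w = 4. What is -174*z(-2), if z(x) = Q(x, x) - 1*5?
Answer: 522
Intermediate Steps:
w = -2 (w = -6 + 4 = -2)
Q(I, C) = -2 + C*I (Q(I, C) = C*I - 2 = -2 + C*I)
z(x) = -7 + x² (z(x) = (-2 + x*x) - 1*5 = (-2 + x²) - 5 = -7 + x²)
-174*z(-2) = -174*(-7 + (-2)²) = -174*(-7 + 4) = -174*(-3) = 522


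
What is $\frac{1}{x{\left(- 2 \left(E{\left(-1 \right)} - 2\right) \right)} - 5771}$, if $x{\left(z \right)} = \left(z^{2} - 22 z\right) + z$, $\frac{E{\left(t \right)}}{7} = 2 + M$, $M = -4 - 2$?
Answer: $- \frac{1}{3431} \approx -0.00029146$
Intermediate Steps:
$M = -6$ ($M = -4 - 2 = -6$)
$E{\left(t \right)} = -28$ ($E{\left(t \right)} = 7 \left(2 - 6\right) = 7 \left(-4\right) = -28$)
$x{\left(z \right)} = z^{2} - 21 z$
$\frac{1}{x{\left(- 2 \left(E{\left(-1 \right)} - 2\right) \right)} - 5771} = \frac{1}{- 2 \left(-28 - 2\right) \left(-21 - 2 \left(-28 - 2\right)\right) - 5771} = \frac{1}{\left(-2\right) \left(-30\right) \left(-21 - -60\right) - 5771} = \frac{1}{60 \left(-21 + 60\right) - 5771} = \frac{1}{60 \cdot 39 - 5771} = \frac{1}{2340 - 5771} = \frac{1}{-3431} = - \frac{1}{3431}$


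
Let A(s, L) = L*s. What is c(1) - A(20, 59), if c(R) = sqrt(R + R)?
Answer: -1180 + sqrt(2) ≈ -1178.6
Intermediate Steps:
c(R) = sqrt(2)*sqrt(R) (c(R) = sqrt(2*R) = sqrt(2)*sqrt(R))
c(1) - A(20, 59) = sqrt(2)*sqrt(1) - 59*20 = sqrt(2)*1 - 1*1180 = sqrt(2) - 1180 = -1180 + sqrt(2)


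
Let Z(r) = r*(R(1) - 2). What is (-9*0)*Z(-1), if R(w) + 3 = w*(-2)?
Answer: 0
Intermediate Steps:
R(w) = -3 - 2*w (R(w) = -3 + w*(-2) = -3 - 2*w)
Z(r) = -7*r (Z(r) = r*((-3 - 2*1) - 2) = r*((-3 - 2) - 2) = r*(-5 - 2) = r*(-7) = -7*r)
(-9*0)*Z(-1) = (-9*0)*(-7*(-1)) = 0*7 = 0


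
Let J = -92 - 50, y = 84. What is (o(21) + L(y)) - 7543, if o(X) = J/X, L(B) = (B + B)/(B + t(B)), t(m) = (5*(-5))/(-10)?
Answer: -27421229/3633 ≈ -7547.8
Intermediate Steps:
t(m) = 5/2 (t(m) = -25*(-⅒) = 5/2)
L(B) = 2*B/(5/2 + B) (L(B) = (B + B)/(B + 5/2) = (2*B)/(5/2 + B) = 2*B/(5/2 + B))
J = -142
o(X) = -142/X
(o(21) + L(y)) - 7543 = (-142/21 + 4*84/(5 + 2*84)) - 7543 = (-142*1/21 + 4*84/(5 + 168)) - 7543 = (-142/21 + 4*84/173) - 7543 = (-142/21 + 4*84*(1/173)) - 7543 = (-142/21 + 336/173) - 7543 = -17510/3633 - 7543 = -27421229/3633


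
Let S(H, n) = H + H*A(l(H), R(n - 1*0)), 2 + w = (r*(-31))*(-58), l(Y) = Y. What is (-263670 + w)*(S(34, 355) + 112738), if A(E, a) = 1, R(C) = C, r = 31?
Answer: -23456202804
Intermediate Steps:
w = 55736 (w = -2 + (31*(-31))*(-58) = -2 - 961*(-58) = -2 + 55738 = 55736)
S(H, n) = 2*H (S(H, n) = H + H*1 = H + H = 2*H)
(-263670 + w)*(S(34, 355) + 112738) = (-263670 + 55736)*(2*34 + 112738) = -207934*(68 + 112738) = -207934*112806 = -23456202804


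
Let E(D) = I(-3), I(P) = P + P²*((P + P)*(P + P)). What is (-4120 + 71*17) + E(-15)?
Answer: -2592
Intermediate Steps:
I(P) = P + 4*P⁴ (I(P) = P + P²*((2*P)*(2*P)) = P + P²*(4*P²) = P + 4*P⁴)
E(D) = 321 (E(D) = -3 + 4*(-3)⁴ = -3 + 4*81 = -3 + 324 = 321)
(-4120 + 71*17) + E(-15) = (-4120 + 71*17) + 321 = (-4120 + 1207) + 321 = -2913 + 321 = -2592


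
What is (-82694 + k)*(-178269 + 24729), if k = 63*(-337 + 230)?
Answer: 13731849900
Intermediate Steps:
k = -6741 (k = 63*(-107) = -6741)
(-82694 + k)*(-178269 + 24729) = (-82694 - 6741)*(-178269 + 24729) = -89435*(-153540) = 13731849900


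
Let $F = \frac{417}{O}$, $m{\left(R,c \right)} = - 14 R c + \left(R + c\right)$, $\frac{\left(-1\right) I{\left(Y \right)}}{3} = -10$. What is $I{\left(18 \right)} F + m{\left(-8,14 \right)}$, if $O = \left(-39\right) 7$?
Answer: $\frac{139064}{91} \approx 1528.2$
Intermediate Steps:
$I{\left(Y \right)} = 30$ ($I{\left(Y \right)} = \left(-3\right) \left(-10\right) = 30$)
$m{\left(R,c \right)} = R + c - 14 R c$ ($m{\left(R,c \right)} = - 14 R c + \left(R + c\right) = R + c - 14 R c$)
$O = -273$
$F = - \frac{139}{91}$ ($F = \frac{417}{-273} = 417 \left(- \frac{1}{273}\right) = - \frac{139}{91} \approx -1.5275$)
$I{\left(18 \right)} F + m{\left(-8,14 \right)} = 30 \left(- \frac{139}{91}\right) - \left(-6 - 1568\right) = - \frac{4170}{91} + \left(-8 + 14 + 1568\right) = - \frac{4170}{91} + 1574 = \frac{139064}{91}$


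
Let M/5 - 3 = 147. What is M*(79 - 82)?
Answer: -2250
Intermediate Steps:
M = 750 (M = 15 + 5*147 = 15 + 735 = 750)
M*(79 - 82) = 750*(79 - 82) = 750*(-3) = -2250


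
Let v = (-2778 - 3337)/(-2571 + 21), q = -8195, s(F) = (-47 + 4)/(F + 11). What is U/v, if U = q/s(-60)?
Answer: -204793050/52589 ≈ -3894.2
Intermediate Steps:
s(F) = -43/(11 + F)
v = 1223/510 (v = -6115/(-2550) = -6115*(-1/2550) = 1223/510 ≈ 2.3980)
U = -401555/43 (U = -8195/((-43/(11 - 60))) = -8195/((-43/(-49))) = -8195/((-43*(-1/49))) = -8195/43/49 = -8195*49/43 = -401555/43 ≈ -9338.5)
U/v = -401555/(43*1223/510) = -401555/43*510/1223 = -204793050/52589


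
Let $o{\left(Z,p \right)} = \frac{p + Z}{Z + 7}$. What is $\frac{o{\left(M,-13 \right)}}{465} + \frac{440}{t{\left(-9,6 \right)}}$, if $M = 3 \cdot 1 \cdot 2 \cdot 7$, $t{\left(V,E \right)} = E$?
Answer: $\frac{1670929}{22785} \approx 73.335$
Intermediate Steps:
$M = 42$ ($M = 3 \cdot 2 \cdot 7 = 6 \cdot 7 = 42$)
$o{\left(Z,p \right)} = \frac{Z + p}{7 + Z}$
$\frac{o{\left(M,-13 \right)}}{465} + \frac{440}{t{\left(-9,6 \right)}} = \frac{\frac{1}{7 + 42} \left(42 - 13\right)}{465} + \frac{440}{6} = \frac{1}{49} \cdot 29 \cdot \frac{1}{465} + 440 \cdot \frac{1}{6} = \frac{1}{49} \cdot 29 \cdot \frac{1}{465} + \frac{220}{3} = \frac{29}{49} \cdot \frac{1}{465} + \frac{220}{3} = \frac{29}{22785} + \frac{220}{3} = \frac{1670929}{22785}$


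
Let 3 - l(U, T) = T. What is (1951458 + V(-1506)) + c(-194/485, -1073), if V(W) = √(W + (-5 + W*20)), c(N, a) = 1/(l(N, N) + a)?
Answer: 10436397379/5348 + I*√31631 ≈ 1.9515e+6 + 177.85*I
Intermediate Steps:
l(U, T) = 3 - T
c(N, a) = 1/(3 + a - N) (c(N, a) = 1/((3 - N) + a) = 1/(3 + a - N))
V(W) = √(-5 + 21*W) (V(W) = √(W + (-5 + 20*W)) = √(-5 + 21*W))
(1951458 + V(-1506)) + c(-194/485, -1073) = (1951458 + √(-5 + 21*(-1506))) + 1/(3 - 1073 - (-194)/485) = (1951458 + √(-5 - 31626)) + 1/(3 - 1073 - (-194)/485) = (1951458 + √(-31631)) + 1/(3 - 1073 - 1*(-⅖)) = (1951458 + I*√31631) + 1/(3 - 1073 + ⅖) = (1951458 + I*√31631) + 1/(-5348/5) = (1951458 + I*√31631) - 5/5348 = 10436397379/5348 + I*√31631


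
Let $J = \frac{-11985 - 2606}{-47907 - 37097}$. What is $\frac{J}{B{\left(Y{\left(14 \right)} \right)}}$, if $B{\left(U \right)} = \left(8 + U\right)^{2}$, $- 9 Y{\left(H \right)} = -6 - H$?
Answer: $\frac{1181871}{719473856} \approx 0.0016427$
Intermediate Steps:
$J = \frac{14591}{85004}$ ($J = - \frac{14591}{-85004} = \left(-14591\right) \left(- \frac{1}{85004}\right) = \frac{14591}{85004} \approx 0.17165$)
$Y{\left(H \right)} = \frac{2}{3} + \frac{H}{9}$ ($Y{\left(H \right)} = - \frac{-6 - H}{9} = \frac{2}{3} + \frac{H}{9}$)
$\frac{J}{B{\left(Y{\left(14 \right)} \right)}} = \frac{14591}{85004 \left(8 + \left(\frac{2}{3} + \frac{1}{9} \cdot 14\right)\right)^{2}} = \frac{14591}{85004 \left(8 + \left(\frac{2}{3} + \frac{14}{9}\right)\right)^{2}} = \frac{14591}{85004 \left(8 + \frac{20}{9}\right)^{2}} = \frac{14591}{85004 \left(\frac{92}{9}\right)^{2}} = \frac{14591}{85004 \cdot \frac{8464}{81}} = \frac{14591}{85004} \cdot \frac{81}{8464} = \frac{1181871}{719473856}$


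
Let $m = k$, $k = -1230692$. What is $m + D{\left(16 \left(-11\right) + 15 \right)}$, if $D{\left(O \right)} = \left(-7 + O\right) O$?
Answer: $-1203644$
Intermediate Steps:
$D{\left(O \right)} = O \left(-7 + O\right)$
$m = -1230692$
$m + D{\left(16 \left(-11\right) + 15 \right)} = -1230692 + \left(16 \left(-11\right) + 15\right) \left(-7 + \left(16 \left(-11\right) + 15\right)\right) = -1230692 + \left(-176 + 15\right) \left(-7 + \left(-176 + 15\right)\right) = -1230692 - 161 \left(-7 - 161\right) = -1230692 - -27048 = -1230692 + 27048 = -1203644$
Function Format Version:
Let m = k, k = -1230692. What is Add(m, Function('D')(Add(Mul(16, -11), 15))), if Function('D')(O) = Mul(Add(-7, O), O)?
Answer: -1203644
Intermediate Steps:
Function('D')(O) = Mul(O, Add(-7, O))
m = -1230692
Add(m, Function('D')(Add(Mul(16, -11), 15))) = Add(-1230692, Mul(Add(Mul(16, -11), 15), Add(-7, Add(Mul(16, -11), 15)))) = Add(-1230692, Mul(Add(-176, 15), Add(-7, Add(-176, 15)))) = Add(-1230692, Mul(-161, Add(-7, -161))) = Add(-1230692, Mul(-161, -168)) = Add(-1230692, 27048) = -1203644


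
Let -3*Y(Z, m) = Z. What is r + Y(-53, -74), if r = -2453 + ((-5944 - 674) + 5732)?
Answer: -9964/3 ≈ -3321.3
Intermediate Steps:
Y(Z, m) = -Z/3
r = -3339 (r = -2453 + (-6618 + 5732) = -2453 - 886 = -3339)
r + Y(-53, -74) = -3339 - 1/3*(-53) = -3339 + 53/3 = -9964/3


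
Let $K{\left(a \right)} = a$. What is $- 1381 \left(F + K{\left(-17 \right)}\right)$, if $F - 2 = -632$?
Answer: $893507$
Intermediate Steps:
$F = -630$ ($F = 2 - 632 = -630$)
$- 1381 \left(F + K{\left(-17 \right)}\right) = - 1381 \left(-630 - 17\right) = \left(-1381\right) \left(-647\right) = 893507$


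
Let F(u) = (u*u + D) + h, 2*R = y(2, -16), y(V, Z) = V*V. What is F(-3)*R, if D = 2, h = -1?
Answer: 20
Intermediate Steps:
y(V, Z) = V²
R = 2 (R = (½)*2² = (½)*4 = 2)
F(u) = 1 + u² (F(u) = (u*u + 2) - 1 = (u² + 2) - 1 = (2 + u²) - 1 = 1 + u²)
F(-3)*R = (1 + (-3)²)*2 = (1 + 9)*2 = 10*2 = 20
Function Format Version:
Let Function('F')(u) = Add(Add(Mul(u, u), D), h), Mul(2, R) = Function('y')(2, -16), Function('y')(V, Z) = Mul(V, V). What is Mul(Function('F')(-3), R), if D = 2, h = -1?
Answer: 20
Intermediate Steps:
Function('y')(V, Z) = Pow(V, 2)
R = 2 (R = Mul(Rational(1, 2), Pow(2, 2)) = Mul(Rational(1, 2), 4) = 2)
Function('F')(u) = Add(1, Pow(u, 2)) (Function('F')(u) = Add(Add(Mul(u, u), 2), -1) = Add(Add(Pow(u, 2), 2), -1) = Add(Add(2, Pow(u, 2)), -1) = Add(1, Pow(u, 2)))
Mul(Function('F')(-3), R) = Mul(Add(1, Pow(-3, 2)), 2) = Mul(Add(1, 9), 2) = Mul(10, 2) = 20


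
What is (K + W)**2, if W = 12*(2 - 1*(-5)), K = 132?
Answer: 46656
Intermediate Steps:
W = 84 (W = 12*(2 + 5) = 12*7 = 84)
(K + W)**2 = (132 + 84)**2 = 216**2 = 46656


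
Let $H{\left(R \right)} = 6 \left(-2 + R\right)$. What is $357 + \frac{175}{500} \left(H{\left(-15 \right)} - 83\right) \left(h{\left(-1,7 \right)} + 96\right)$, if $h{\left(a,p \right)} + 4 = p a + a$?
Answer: $-5082$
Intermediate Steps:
$H{\left(R \right)} = -12 + 6 R$
$h{\left(a,p \right)} = -4 + a + a p$ ($h{\left(a,p \right)} = -4 + \left(p a + a\right) = -4 + \left(a p + a\right) = -4 + \left(a + a p\right) = -4 + a + a p$)
$357 + \frac{175}{500} \left(H{\left(-15 \right)} - 83\right) \left(h{\left(-1,7 \right)} + 96\right) = 357 + \frac{175}{500} \left(\left(-12 + 6 \left(-15\right)\right) - 83\right) \left(\left(-4 - 1 - 7\right) + 96\right) = 357 + 175 \cdot \frac{1}{500} \left(\left(-12 - 90\right) - 83\right) \left(\left(-4 - 1 - 7\right) + 96\right) = 357 + \frac{7 \left(-102 - 83\right) \left(-12 + 96\right)}{20} = 357 + \frac{7 \left(\left(-185\right) 84\right)}{20} = 357 + \frac{7}{20} \left(-15540\right) = 357 - 5439 = -5082$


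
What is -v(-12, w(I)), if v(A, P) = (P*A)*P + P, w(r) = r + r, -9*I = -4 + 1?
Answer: 14/3 ≈ 4.6667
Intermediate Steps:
I = ⅓ (I = -(-4 + 1)/9 = -⅑*(-3) = ⅓ ≈ 0.33333)
w(r) = 2*r
v(A, P) = P + A*P² (v(A, P) = (A*P)*P + P = A*P² + P = P + A*P²)
-v(-12, w(I)) = -2*(⅓)*(1 - 24/3) = -2*(1 - 12*⅔)/3 = -2*(1 - 8)/3 = -2*(-7)/3 = -1*(-14/3) = 14/3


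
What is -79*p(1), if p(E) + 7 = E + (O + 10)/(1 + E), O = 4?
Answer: -79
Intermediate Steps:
p(E) = -7 + E + 14/(1 + E) (p(E) = -7 + (E + (4 + 10)/(1 + E)) = -7 + (E + 14/(1 + E)) = -7 + E + 14/(1 + E))
-79*p(1) = -79*(7 + 1² - 6*1)/(1 + 1) = -79*(7 + 1 - 6)/2 = -79*2/2 = -79*1 = -79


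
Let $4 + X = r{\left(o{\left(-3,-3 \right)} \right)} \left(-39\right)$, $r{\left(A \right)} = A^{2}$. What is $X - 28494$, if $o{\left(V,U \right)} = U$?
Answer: $-28849$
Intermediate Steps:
$X = -355$ ($X = -4 + \left(-3\right)^{2} \left(-39\right) = -4 + 9 \left(-39\right) = -4 - 351 = -355$)
$X - 28494 = -355 - 28494 = -28849$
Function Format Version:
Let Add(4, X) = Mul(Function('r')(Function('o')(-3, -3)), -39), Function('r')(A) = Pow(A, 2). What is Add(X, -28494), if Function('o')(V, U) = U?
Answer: -28849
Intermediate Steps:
X = -355 (X = Add(-4, Mul(Pow(-3, 2), -39)) = Add(-4, Mul(9, -39)) = Add(-4, -351) = -355)
Add(X, -28494) = Add(-355, -28494) = -28849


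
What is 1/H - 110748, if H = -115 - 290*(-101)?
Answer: -3231072899/29175 ≈ -1.1075e+5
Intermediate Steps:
H = 29175 (H = -115 + 29290 = 29175)
1/H - 110748 = 1/29175 - 110748 = -3231072899/29175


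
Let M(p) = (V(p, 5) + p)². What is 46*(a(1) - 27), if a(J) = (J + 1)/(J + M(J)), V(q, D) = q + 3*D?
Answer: -180044/145 ≈ -1241.7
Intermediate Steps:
M(p) = (15 + 2*p)² (M(p) = ((p + 3*5) + p)² = ((p + 15) + p)² = ((15 + p) + p)² = (15 + 2*p)²)
a(J) = (1 + J)/(J + (15 + 2*J)²) (a(J) = (J + 1)/(J + (15 + 2*J)²) = (1 + J)/(J + (15 + 2*J)²))
46*(a(1) - 27) = 46*((1 + 1)/(1 + (15 + 2*1)²) - 27) = 46*(2/(1 + (15 + 2)²) - 27) = 46*(2/(1 + 17²) - 27) = 46*(2/(1 + 289) - 27) = 46*(2/290 - 27) = 46*((1/290)*2 - 27) = 46*(1/145 - 27) = 46*(-3914/145) = -180044/145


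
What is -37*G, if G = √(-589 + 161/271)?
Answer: -37*I*√43213118/271 ≈ -897.51*I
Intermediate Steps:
G = I*√43213118/271 (G = √(-589 + 161*(1/271)) = √(-589 + 161/271) = √(-159458/271) = I*√43213118/271 ≈ 24.257*I)
-37*G = -37*I*√43213118/271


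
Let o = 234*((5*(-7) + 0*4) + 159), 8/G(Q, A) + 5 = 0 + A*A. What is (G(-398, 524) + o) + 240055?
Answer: 73879093549/274571 ≈ 2.6907e+5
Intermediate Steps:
G(Q, A) = 8/(-5 + A**2) (G(Q, A) = 8/(-5 + (0 + A*A)) = 8/(-5 + (0 + A**2)) = 8/(-5 + A**2))
o = 29016 (o = 234*((-35 + 0) + 159) = 234*(-35 + 159) = 234*124 = 29016)
(G(-398, 524) + o) + 240055 = (8/(-5 + 524**2) + 29016) + 240055 = (8/(-5 + 274576) + 29016) + 240055 = (8/274571 + 29016) + 240055 = 7966952144/274571 + 240055 = 73879093549/274571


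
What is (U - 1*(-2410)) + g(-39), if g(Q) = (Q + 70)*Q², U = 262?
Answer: 49823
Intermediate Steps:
g(Q) = Q²*(70 + Q) (g(Q) = (70 + Q)*Q² = Q²*(70 + Q))
(U - 1*(-2410)) + g(-39) = (262 - 1*(-2410)) + (-39)²*(70 - 39) = (262 + 2410) + 1521*31 = 2672 + 47151 = 49823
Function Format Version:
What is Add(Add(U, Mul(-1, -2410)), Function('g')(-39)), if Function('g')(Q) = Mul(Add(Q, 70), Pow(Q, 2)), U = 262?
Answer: 49823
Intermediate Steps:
Function('g')(Q) = Mul(Pow(Q, 2), Add(70, Q)) (Function('g')(Q) = Mul(Add(70, Q), Pow(Q, 2)) = Mul(Pow(Q, 2), Add(70, Q)))
Add(Add(U, Mul(-1, -2410)), Function('g')(-39)) = Add(Add(262, Mul(-1, -2410)), Mul(Pow(-39, 2), Add(70, -39))) = Add(Add(262, 2410), Mul(1521, 31)) = Add(2672, 47151) = 49823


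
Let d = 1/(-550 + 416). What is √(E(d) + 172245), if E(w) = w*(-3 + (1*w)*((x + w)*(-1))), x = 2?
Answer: √55534884568854/17956 ≈ 415.02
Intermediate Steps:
d = -1/134 (d = 1/(-134) = -1/134 ≈ -0.0074627)
E(w) = w*(-3 + w*(-2 - w)) (E(w) = w*(-3 + (1*w)*((2 + w)*(-1))) = w*(-3 + w*(-2 - w)))
√(E(d) + 172245) = √(-1*(-1/134)*(3 + (-1/134)² + 2*(-1/134)) + 172245) = √(-1*(-1/134)*(3 + 1/17956 - 1/67) + 172245) = √(-1*(-1/134)*53601/17956 + 172245) = √(53601/2406104 + 172245) = √(414439437081/2406104) = √55534884568854/17956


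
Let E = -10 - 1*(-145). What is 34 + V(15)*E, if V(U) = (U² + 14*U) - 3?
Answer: 58354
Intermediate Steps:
V(U) = -3 + U² + 14*U
E = 135 (E = -10 + 145 = 135)
34 + V(15)*E = 34 + (-3 + 15² + 14*15)*135 = 34 + (-3 + 225 + 210)*135 = 34 + 432*135 = 34 + 58320 = 58354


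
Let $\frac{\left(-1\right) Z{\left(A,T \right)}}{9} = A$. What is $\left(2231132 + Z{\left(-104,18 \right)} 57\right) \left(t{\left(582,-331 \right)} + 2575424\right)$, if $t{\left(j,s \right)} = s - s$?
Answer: $5883514921216$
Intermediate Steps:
$Z{\left(A,T \right)} = - 9 A$
$t{\left(j,s \right)} = 0$
$\left(2231132 + Z{\left(-104,18 \right)} 57\right) \left(t{\left(582,-331 \right)} + 2575424\right) = \left(2231132 + \left(-9\right) \left(-104\right) 57\right) \left(0 + 2575424\right) = \left(2231132 + 936 \cdot 57\right) 2575424 = \left(2231132 + 53352\right) 2575424 = 2284484 \cdot 2575424 = 5883514921216$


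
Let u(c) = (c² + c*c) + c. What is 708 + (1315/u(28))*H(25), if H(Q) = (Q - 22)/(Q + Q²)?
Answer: 48965543/69160 ≈ 708.00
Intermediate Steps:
u(c) = c + 2*c² (u(c) = (c² + c²) + c = 2*c² + c = c + 2*c²)
H(Q) = (-22 + Q)/(Q + Q²)
708 + (1315/u(28))*H(25) = 708 + (1315/((28*(1 + 2*28))))*((-22 + 25)/(25*(1 + 25))) = 708 + (1315/((28*(1 + 56))))*((1/25)*3/26) = 708 + (1315/((28*57)))*((1/25)*(1/26)*3) = 708 + (1315/1596)*(3/650) = 708 + 263/69160 = 48965543/69160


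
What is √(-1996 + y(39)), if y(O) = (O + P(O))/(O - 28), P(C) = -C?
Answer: 2*I*√499 ≈ 44.677*I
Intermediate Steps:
y(O) = 0 (y(O) = (O - O)/(O - 28) = 0/(-28 + O) = 0)
√(-1996 + y(39)) = √(-1996 + 0) = √(-1996) = 2*I*√499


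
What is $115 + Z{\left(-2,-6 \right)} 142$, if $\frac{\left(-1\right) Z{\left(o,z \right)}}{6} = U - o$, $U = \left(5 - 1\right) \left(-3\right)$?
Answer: $8635$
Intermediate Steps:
$U = -12$ ($U = 4 \left(-3\right) = -12$)
$Z{\left(o,z \right)} = 72 + 6 o$ ($Z{\left(o,z \right)} = - 6 \left(-12 - o\right) = 72 + 6 o$)
$115 + Z{\left(-2,-6 \right)} 142 = 115 + \left(72 + 6 \left(-2\right)\right) 142 = 115 + \left(72 - 12\right) 142 = 115 + 60 \cdot 142 = 115 + 8520 = 8635$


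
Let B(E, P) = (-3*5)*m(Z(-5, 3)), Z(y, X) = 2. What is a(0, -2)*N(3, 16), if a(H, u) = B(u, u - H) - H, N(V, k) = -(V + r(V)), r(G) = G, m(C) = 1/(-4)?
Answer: -45/2 ≈ -22.500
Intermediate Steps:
m(C) = -¼
N(V, k) = -2*V (N(V, k) = -(V + V) = -2*V)
B(E, P) = 15/4 (B(E, P) = -3*5*(-¼) = -15*(-¼) = 15/4)
a(H, u) = 15/4 - H
a(0, -2)*N(3, 16) = (15/4 - 1*0)*(-2*3) = (15/4 + 0)*(-6) = (15/4)*(-6) = -45/2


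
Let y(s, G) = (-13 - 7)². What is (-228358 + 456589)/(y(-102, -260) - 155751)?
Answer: -228231/155351 ≈ -1.4691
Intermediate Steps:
y(s, G) = 400 (y(s, G) = (-20)² = 400)
(-228358 + 456589)/(y(-102, -260) - 155751) = (-228358 + 456589)/(400 - 155751) = 228231/(-155351) = 228231*(-1/155351) = -228231/155351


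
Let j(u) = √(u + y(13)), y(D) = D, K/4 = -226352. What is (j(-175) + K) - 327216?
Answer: -1232624 + 9*I*√2 ≈ -1.2326e+6 + 12.728*I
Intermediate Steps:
K = -905408 (K = 4*(-226352) = -905408)
j(u) = √(13 + u) (j(u) = √(u + 13) = √(13 + u))
(j(-175) + K) - 327216 = (√(13 - 175) - 905408) - 327216 = (√(-162) - 905408) - 327216 = (9*I*√2 - 905408) - 327216 = (-905408 + 9*I*√2) - 327216 = -1232624 + 9*I*√2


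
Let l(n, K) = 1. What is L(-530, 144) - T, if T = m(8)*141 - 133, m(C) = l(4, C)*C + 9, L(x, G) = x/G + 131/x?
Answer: -43272061/19080 ≈ -2267.9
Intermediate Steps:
L(x, G) = 131/x + x/G
m(C) = 9 + C (m(C) = 1*C + 9 = C + 9 = 9 + C)
T = 2264 (T = (9 + 8)*141 - 133 = 17*141 - 133 = 2397 - 133 = 2264)
L(-530, 144) - T = (131/(-530) - 530/144) - 1*2264 = (131*(-1/530) - 530*1/144) - 2264 = (-131/530 - 265/72) - 2264 = -74941/19080 - 2264 = -43272061/19080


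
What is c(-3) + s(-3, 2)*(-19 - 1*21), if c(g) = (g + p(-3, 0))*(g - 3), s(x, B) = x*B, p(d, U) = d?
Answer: 276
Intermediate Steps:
s(x, B) = B*x
c(g) = (-3 + g)**2 (c(g) = (g - 3)*(g - 3) = (-3 + g)*(-3 + g) = (-3 + g)**2)
c(-3) + s(-3, 2)*(-19 - 1*21) = (9 + (-3)**2 - 6*(-3)) + (2*(-3))*(-19 - 1*21) = (9 + 9 + 18) - 6*(-19 - 21) = 36 - 6*(-40) = 36 + 240 = 276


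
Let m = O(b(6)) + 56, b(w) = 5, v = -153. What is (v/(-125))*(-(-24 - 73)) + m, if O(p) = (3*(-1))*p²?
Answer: 12466/125 ≈ 99.728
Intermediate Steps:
O(p) = -3*p²
m = -19 (m = -3*5² + 56 = -3*25 + 56 = -75 + 56 = -19)
(v/(-125))*(-(-24 - 73)) + m = (-153/(-125))*(-(-24 - 73)) - 19 = (-153*(-1/125))*(-1*(-97)) - 19 = (153/125)*97 - 19 = 14841/125 - 19 = 12466/125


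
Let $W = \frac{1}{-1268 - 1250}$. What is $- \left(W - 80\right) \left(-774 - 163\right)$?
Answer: $- \frac{188750217}{2518} \approx -74960.0$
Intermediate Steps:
$W = - \frac{1}{2518}$ ($W = \frac{1}{-2518} = - \frac{1}{2518} \approx -0.00039714$)
$- \left(W - 80\right) \left(-774 - 163\right) = - \left(- \frac{1}{2518} - 80\right) \left(-774 - 163\right) = - \frac{\left(-201441\right) \left(-774 - 163\right)}{2518} = - \frac{\left(-201441\right) \left(-937\right)}{2518} = \left(-1\right) \frac{188750217}{2518} = - \frac{188750217}{2518}$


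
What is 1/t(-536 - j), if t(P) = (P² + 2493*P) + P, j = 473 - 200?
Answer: -1/1363165 ≈ -7.3359e-7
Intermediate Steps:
j = 273
t(P) = P² + 2494*P
1/t(-536 - j) = 1/((-536 - 1*273)*(2494 + (-536 - 1*273))) = 1/((-536 - 273)*(2494 + (-536 - 273))) = 1/(-809*(2494 - 809)) = 1/(-809*1685) = 1/(-1363165) = -1/1363165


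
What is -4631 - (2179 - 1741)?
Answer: -5069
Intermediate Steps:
-4631 - (2179 - 1741) = -4631 - 1*438 = -4631 - 438 = -5069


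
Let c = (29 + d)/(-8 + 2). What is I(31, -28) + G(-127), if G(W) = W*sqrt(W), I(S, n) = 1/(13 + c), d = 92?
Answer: -6/43 - 127*I*sqrt(127) ≈ -0.13953 - 1431.2*I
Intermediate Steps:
c = -121/6 (c = (29 + 92)/(-8 + 2) = 121/(-6) = 121*(-1/6) = -121/6 ≈ -20.167)
I(S, n) = -6/43 (I(S, n) = 1/(13 - 121/6) = 1/(-43/6) = -6/43)
G(W) = W**(3/2)
I(31, -28) + G(-127) = -6/43 + (-127)**(3/2) = -6/43 - 127*I*sqrt(127)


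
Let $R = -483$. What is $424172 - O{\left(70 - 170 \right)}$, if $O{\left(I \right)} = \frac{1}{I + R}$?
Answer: $\frac{247292277}{583} \approx 4.2417 \cdot 10^{5}$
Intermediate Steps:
$O{\left(I \right)} = \frac{1}{-483 + I}$ ($O{\left(I \right)} = \frac{1}{I - 483} = \frac{1}{-483 + I}$)
$424172 - O{\left(70 - 170 \right)} = 424172 - \frac{1}{-483 + \left(70 - 170\right)} = 424172 - \frac{1}{-483 - 100} = 424172 - \frac{1}{-583} = 424172 - - \frac{1}{583} = 424172 + \frac{1}{583} = \frac{247292277}{583}$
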